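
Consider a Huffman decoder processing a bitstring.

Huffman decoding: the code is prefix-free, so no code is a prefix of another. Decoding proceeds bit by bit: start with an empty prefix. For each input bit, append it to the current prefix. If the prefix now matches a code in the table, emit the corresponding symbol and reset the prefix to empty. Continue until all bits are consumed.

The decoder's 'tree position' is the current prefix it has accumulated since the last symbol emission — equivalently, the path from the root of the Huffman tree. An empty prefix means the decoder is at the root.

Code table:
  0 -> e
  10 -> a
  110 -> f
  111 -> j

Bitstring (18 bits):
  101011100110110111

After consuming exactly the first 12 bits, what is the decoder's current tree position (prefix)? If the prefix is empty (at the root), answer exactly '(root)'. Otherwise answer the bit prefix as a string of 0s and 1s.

Bit 0: prefix='1' (no match yet)
Bit 1: prefix='10' -> emit 'a', reset
Bit 2: prefix='1' (no match yet)
Bit 3: prefix='10' -> emit 'a', reset
Bit 4: prefix='1' (no match yet)
Bit 5: prefix='11' (no match yet)
Bit 6: prefix='111' -> emit 'j', reset
Bit 7: prefix='0' -> emit 'e', reset
Bit 8: prefix='0' -> emit 'e', reset
Bit 9: prefix='1' (no match yet)
Bit 10: prefix='11' (no match yet)
Bit 11: prefix='110' -> emit 'f', reset

Answer: (root)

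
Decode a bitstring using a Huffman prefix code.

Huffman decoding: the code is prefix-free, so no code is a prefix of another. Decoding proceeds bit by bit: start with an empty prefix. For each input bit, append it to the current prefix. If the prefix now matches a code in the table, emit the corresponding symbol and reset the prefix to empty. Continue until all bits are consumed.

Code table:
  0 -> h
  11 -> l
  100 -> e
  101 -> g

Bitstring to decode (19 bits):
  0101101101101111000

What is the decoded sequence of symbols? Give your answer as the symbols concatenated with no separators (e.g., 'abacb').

Answer: hggggleh

Derivation:
Bit 0: prefix='0' -> emit 'h', reset
Bit 1: prefix='1' (no match yet)
Bit 2: prefix='10' (no match yet)
Bit 3: prefix='101' -> emit 'g', reset
Bit 4: prefix='1' (no match yet)
Bit 5: prefix='10' (no match yet)
Bit 6: prefix='101' -> emit 'g', reset
Bit 7: prefix='1' (no match yet)
Bit 8: prefix='10' (no match yet)
Bit 9: prefix='101' -> emit 'g', reset
Bit 10: prefix='1' (no match yet)
Bit 11: prefix='10' (no match yet)
Bit 12: prefix='101' -> emit 'g', reset
Bit 13: prefix='1' (no match yet)
Bit 14: prefix='11' -> emit 'l', reset
Bit 15: prefix='1' (no match yet)
Bit 16: prefix='10' (no match yet)
Bit 17: prefix='100' -> emit 'e', reset
Bit 18: prefix='0' -> emit 'h', reset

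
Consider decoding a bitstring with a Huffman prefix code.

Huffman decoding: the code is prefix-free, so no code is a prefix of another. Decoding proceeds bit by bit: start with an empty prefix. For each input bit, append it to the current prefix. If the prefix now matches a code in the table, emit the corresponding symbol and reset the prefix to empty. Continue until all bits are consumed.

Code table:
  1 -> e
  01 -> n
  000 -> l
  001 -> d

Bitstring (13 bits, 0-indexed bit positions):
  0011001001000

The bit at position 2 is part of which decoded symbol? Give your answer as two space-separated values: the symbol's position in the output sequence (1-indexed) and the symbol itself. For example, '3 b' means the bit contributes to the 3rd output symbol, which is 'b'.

Answer: 1 d

Derivation:
Bit 0: prefix='0' (no match yet)
Bit 1: prefix='00' (no match yet)
Bit 2: prefix='001' -> emit 'd', reset
Bit 3: prefix='1' -> emit 'e', reset
Bit 4: prefix='0' (no match yet)
Bit 5: prefix='00' (no match yet)
Bit 6: prefix='001' -> emit 'd', reset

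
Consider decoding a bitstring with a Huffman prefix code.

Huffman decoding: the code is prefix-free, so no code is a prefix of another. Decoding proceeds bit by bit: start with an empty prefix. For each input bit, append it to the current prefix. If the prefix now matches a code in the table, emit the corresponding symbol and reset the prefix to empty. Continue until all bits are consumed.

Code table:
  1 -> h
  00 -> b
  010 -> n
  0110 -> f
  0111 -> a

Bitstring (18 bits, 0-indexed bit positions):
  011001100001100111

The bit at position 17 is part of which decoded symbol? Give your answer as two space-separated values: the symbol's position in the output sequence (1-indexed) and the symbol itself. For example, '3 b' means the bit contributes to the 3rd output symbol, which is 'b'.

Bit 0: prefix='0' (no match yet)
Bit 1: prefix='01' (no match yet)
Bit 2: prefix='011' (no match yet)
Bit 3: prefix='0110' -> emit 'f', reset
Bit 4: prefix='0' (no match yet)
Bit 5: prefix='01' (no match yet)
Bit 6: prefix='011' (no match yet)
Bit 7: prefix='0110' -> emit 'f', reset
Bit 8: prefix='0' (no match yet)
Bit 9: prefix='00' -> emit 'b', reset
Bit 10: prefix='0' (no match yet)
Bit 11: prefix='01' (no match yet)
Bit 12: prefix='011' (no match yet)
Bit 13: prefix='0110' -> emit 'f', reset
Bit 14: prefix='0' (no match yet)
Bit 15: prefix='01' (no match yet)
Bit 16: prefix='011' (no match yet)
Bit 17: prefix='0111' -> emit 'a', reset

Answer: 5 a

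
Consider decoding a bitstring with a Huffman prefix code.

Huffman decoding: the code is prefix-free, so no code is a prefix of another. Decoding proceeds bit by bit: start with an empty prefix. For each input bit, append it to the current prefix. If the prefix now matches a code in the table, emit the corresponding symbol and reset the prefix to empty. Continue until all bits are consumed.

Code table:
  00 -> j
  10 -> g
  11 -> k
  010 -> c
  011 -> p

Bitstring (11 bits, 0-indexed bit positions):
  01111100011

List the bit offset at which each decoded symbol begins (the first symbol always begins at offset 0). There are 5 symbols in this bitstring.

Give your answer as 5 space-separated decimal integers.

Answer: 0 3 5 7 9

Derivation:
Bit 0: prefix='0' (no match yet)
Bit 1: prefix='01' (no match yet)
Bit 2: prefix='011' -> emit 'p', reset
Bit 3: prefix='1' (no match yet)
Bit 4: prefix='11' -> emit 'k', reset
Bit 5: prefix='1' (no match yet)
Bit 6: prefix='10' -> emit 'g', reset
Bit 7: prefix='0' (no match yet)
Bit 8: prefix='00' -> emit 'j', reset
Bit 9: prefix='1' (no match yet)
Bit 10: prefix='11' -> emit 'k', reset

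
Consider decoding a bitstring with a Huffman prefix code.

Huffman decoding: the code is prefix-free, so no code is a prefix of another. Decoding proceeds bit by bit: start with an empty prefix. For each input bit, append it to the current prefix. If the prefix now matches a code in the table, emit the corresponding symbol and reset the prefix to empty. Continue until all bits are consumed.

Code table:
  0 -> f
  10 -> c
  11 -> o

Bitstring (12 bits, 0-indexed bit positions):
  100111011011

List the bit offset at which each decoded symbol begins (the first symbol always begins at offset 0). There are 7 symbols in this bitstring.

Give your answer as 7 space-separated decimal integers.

Bit 0: prefix='1' (no match yet)
Bit 1: prefix='10' -> emit 'c', reset
Bit 2: prefix='0' -> emit 'f', reset
Bit 3: prefix='1' (no match yet)
Bit 4: prefix='11' -> emit 'o', reset
Bit 5: prefix='1' (no match yet)
Bit 6: prefix='10' -> emit 'c', reset
Bit 7: prefix='1' (no match yet)
Bit 8: prefix='11' -> emit 'o', reset
Bit 9: prefix='0' -> emit 'f', reset
Bit 10: prefix='1' (no match yet)
Bit 11: prefix='11' -> emit 'o', reset

Answer: 0 2 3 5 7 9 10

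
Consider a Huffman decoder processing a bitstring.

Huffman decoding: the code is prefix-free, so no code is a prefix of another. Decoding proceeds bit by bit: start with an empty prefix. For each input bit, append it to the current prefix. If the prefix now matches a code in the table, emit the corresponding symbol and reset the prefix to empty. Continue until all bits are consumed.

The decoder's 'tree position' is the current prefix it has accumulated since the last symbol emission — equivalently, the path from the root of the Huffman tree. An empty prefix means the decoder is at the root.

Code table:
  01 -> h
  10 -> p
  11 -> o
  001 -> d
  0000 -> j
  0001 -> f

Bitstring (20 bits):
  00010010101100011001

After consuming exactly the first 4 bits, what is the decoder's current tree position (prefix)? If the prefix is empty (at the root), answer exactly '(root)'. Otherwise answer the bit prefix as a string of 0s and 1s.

Bit 0: prefix='0' (no match yet)
Bit 1: prefix='00' (no match yet)
Bit 2: prefix='000' (no match yet)
Bit 3: prefix='0001' -> emit 'f', reset

Answer: (root)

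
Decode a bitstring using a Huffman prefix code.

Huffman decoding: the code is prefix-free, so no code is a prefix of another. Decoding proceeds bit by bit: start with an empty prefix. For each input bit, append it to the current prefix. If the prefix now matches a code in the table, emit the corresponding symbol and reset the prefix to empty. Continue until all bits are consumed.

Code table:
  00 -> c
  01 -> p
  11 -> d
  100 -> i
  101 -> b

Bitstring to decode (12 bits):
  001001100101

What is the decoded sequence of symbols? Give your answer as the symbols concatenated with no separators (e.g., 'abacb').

Bit 0: prefix='0' (no match yet)
Bit 1: prefix='00' -> emit 'c', reset
Bit 2: prefix='1' (no match yet)
Bit 3: prefix='10' (no match yet)
Bit 4: prefix='100' -> emit 'i', reset
Bit 5: prefix='1' (no match yet)
Bit 6: prefix='11' -> emit 'd', reset
Bit 7: prefix='0' (no match yet)
Bit 8: prefix='00' -> emit 'c', reset
Bit 9: prefix='1' (no match yet)
Bit 10: prefix='10' (no match yet)
Bit 11: prefix='101' -> emit 'b', reset

Answer: cidcb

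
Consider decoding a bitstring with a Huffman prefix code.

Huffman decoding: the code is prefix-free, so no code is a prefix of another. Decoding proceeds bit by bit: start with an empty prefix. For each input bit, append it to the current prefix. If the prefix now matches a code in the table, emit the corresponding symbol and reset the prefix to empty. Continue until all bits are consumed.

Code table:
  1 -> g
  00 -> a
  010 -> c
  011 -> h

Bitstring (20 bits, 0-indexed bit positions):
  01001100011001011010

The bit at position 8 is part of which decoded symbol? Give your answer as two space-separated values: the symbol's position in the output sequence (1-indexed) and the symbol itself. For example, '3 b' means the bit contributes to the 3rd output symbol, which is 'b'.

Answer: 4 h

Derivation:
Bit 0: prefix='0' (no match yet)
Bit 1: prefix='01' (no match yet)
Bit 2: prefix='010' -> emit 'c', reset
Bit 3: prefix='0' (no match yet)
Bit 4: prefix='01' (no match yet)
Bit 5: prefix='011' -> emit 'h', reset
Bit 6: prefix='0' (no match yet)
Bit 7: prefix='00' -> emit 'a', reset
Bit 8: prefix='0' (no match yet)
Bit 9: prefix='01' (no match yet)
Bit 10: prefix='011' -> emit 'h', reset
Bit 11: prefix='0' (no match yet)
Bit 12: prefix='00' -> emit 'a', reset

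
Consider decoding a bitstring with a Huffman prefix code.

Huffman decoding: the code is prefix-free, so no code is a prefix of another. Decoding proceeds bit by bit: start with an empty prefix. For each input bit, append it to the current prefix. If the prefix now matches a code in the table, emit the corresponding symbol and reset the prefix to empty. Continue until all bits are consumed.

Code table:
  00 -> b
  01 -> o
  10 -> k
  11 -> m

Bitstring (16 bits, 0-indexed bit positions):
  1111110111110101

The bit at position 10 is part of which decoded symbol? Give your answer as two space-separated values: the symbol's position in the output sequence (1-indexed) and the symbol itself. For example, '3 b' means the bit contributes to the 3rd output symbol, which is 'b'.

Bit 0: prefix='1' (no match yet)
Bit 1: prefix='11' -> emit 'm', reset
Bit 2: prefix='1' (no match yet)
Bit 3: prefix='11' -> emit 'm', reset
Bit 4: prefix='1' (no match yet)
Bit 5: prefix='11' -> emit 'm', reset
Bit 6: prefix='0' (no match yet)
Bit 7: prefix='01' -> emit 'o', reset
Bit 8: prefix='1' (no match yet)
Bit 9: prefix='11' -> emit 'm', reset
Bit 10: prefix='1' (no match yet)
Bit 11: prefix='11' -> emit 'm', reset
Bit 12: prefix='0' (no match yet)
Bit 13: prefix='01' -> emit 'o', reset
Bit 14: prefix='0' (no match yet)

Answer: 6 m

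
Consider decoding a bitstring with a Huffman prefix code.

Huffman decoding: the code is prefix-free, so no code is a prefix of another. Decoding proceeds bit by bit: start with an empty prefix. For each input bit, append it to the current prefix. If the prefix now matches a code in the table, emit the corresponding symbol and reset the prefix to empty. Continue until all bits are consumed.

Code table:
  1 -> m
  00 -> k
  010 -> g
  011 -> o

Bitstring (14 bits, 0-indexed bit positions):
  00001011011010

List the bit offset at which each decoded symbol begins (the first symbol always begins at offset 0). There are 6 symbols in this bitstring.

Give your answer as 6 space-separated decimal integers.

Answer: 0 2 4 5 8 11

Derivation:
Bit 0: prefix='0' (no match yet)
Bit 1: prefix='00' -> emit 'k', reset
Bit 2: prefix='0' (no match yet)
Bit 3: prefix='00' -> emit 'k', reset
Bit 4: prefix='1' -> emit 'm', reset
Bit 5: prefix='0' (no match yet)
Bit 6: prefix='01' (no match yet)
Bit 7: prefix='011' -> emit 'o', reset
Bit 8: prefix='0' (no match yet)
Bit 9: prefix='01' (no match yet)
Bit 10: prefix='011' -> emit 'o', reset
Bit 11: prefix='0' (no match yet)
Bit 12: prefix='01' (no match yet)
Bit 13: prefix='010' -> emit 'g', reset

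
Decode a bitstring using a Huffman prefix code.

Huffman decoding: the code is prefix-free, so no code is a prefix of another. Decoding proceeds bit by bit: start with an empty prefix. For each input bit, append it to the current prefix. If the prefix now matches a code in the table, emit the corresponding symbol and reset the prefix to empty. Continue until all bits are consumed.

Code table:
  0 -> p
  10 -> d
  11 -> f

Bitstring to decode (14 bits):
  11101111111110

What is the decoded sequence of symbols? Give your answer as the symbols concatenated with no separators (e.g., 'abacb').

Answer: fdffffd

Derivation:
Bit 0: prefix='1' (no match yet)
Bit 1: prefix='11' -> emit 'f', reset
Bit 2: prefix='1' (no match yet)
Bit 3: prefix='10' -> emit 'd', reset
Bit 4: prefix='1' (no match yet)
Bit 5: prefix='11' -> emit 'f', reset
Bit 6: prefix='1' (no match yet)
Bit 7: prefix='11' -> emit 'f', reset
Bit 8: prefix='1' (no match yet)
Bit 9: prefix='11' -> emit 'f', reset
Bit 10: prefix='1' (no match yet)
Bit 11: prefix='11' -> emit 'f', reset
Bit 12: prefix='1' (no match yet)
Bit 13: prefix='10' -> emit 'd', reset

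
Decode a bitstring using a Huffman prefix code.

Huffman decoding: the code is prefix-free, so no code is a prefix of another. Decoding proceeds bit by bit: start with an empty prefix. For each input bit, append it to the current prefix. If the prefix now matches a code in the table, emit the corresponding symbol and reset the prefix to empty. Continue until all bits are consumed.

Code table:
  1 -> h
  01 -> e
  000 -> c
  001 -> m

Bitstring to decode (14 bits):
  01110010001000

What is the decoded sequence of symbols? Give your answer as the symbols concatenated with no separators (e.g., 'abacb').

Bit 0: prefix='0' (no match yet)
Bit 1: prefix='01' -> emit 'e', reset
Bit 2: prefix='1' -> emit 'h', reset
Bit 3: prefix='1' -> emit 'h', reset
Bit 4: prefix='0' (no match yet)
Bit 5: prefix='00' (no match yet)
Bit 6: prefix='001' -> emit 'm', reset
Bit 7: prefix='0' (no match yet)
Bit 8: prefix='00' (no match yet)
Bit 9: prefix='000' -> emit 'c', reset
Bit 10: prefix='1' -> emit 'h', reset
Bit 11: prefix='0' (no match yet)
Bit 12: prefix='00' (no match yet)
Bit 13: prefix='000' -> emit 'c', reset

Answer: ehhmchc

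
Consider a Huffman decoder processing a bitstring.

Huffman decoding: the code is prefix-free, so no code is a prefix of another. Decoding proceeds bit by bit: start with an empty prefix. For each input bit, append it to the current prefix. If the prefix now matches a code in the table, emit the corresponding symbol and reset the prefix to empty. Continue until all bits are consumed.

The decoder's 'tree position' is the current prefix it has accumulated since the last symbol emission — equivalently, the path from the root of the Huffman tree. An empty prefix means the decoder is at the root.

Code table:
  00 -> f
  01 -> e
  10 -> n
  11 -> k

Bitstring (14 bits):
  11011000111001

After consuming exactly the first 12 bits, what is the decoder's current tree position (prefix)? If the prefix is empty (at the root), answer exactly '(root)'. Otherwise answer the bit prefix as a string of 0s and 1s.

Answer: (root)

Derivation:
Bit 0: prefix='1' (no match yet)
Bit 1: prefix='11' -> emit 'k', reset
Bit 2: prefix='0' (no match yet)
Bit 3: prefix='01' -> emit 'e', reset
Bit 4: prefix='1' (no match yet)
Bit 5: prefix='10' -> emit 'n', reset
Bit 6: prefix='0' (no match yet)
Bit 7: prefix='00' -> emit 'f', reset
Bit 8: prefix='1' (no match yet)
Bit 9: prefix='11' -> emit 'k', reset
Bit 10: prefix='1' (no match yet)
Bit 11: prefix='10' -> emit 'n', reset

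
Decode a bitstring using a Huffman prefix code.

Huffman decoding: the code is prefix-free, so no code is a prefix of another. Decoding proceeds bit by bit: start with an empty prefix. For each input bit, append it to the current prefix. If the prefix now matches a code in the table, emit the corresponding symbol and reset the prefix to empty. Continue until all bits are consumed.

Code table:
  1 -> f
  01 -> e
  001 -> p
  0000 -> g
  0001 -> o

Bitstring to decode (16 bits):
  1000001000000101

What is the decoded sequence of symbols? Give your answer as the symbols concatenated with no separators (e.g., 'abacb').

Bit 0: prefix='1' -> emit 'f', reset
Bit 1: prefix='0' (no match yet)
Bit 2: prefix='00' (no match yet)
Bit 3: prefix='000' (no match yet)
Bit 4: prefix='0000' -> emit 'g', reset
Bit 5: prefix='0' (no match yet)
Bit 6: prefix='01' -> emit 'e', reset
Bit 7: prefix='0' (no match yet)
Bit 8: prefix='00' (no match yet)
Bit 9: prefix='000' (no match yet)
Bit 10: prefix='0000' -> emit 'g', reset
Bit 11: prefix='0' (no match yet)
Bit 12: prefix='00' (no match yet)
Bit 13: prefix='001' -> emit 'p', reset
Bit 14: prefix='0' (no match yet)
Bit 15: prefix='01' -> emit 'e', reset

Answer: fgegpe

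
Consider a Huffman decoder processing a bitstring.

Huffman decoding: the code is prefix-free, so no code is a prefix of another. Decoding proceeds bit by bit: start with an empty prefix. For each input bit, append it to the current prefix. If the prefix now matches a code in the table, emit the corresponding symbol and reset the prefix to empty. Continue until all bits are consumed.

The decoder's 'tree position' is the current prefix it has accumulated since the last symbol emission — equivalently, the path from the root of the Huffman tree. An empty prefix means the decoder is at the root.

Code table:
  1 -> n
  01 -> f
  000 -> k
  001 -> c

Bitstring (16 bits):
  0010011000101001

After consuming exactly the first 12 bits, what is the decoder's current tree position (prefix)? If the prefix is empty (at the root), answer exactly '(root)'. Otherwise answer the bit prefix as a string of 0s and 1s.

Bit 0: prefix='0' (no match yet)
Bit 1: prefix='00' (no match yet)
Bit 2: prefix='001' -> emit 'c', reset
Bit 3: prefix='0' (no match yet)
Bit 4: prefix='00' (no match yet)
Bit 5: prefix='001' -> emit 'c', reset
Bit 6: prefix='1' -> emit 'n', reset
Bit 7: prefix='0' (no match yet)
Bit 8: prefix='00' (no match yet)
Bit 9: prefix='000' -> emit 'k', reset
Bit 10: prefix='1' -> emit 'n', reset
Bit 11: prefix='0' (no match yet)

Answer: 0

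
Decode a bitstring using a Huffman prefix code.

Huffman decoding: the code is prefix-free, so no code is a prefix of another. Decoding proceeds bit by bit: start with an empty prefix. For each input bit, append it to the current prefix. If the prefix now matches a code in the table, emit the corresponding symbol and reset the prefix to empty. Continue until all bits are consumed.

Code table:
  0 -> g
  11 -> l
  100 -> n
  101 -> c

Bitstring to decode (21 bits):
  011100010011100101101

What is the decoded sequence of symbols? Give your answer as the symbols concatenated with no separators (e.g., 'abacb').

Answer: glngnlncc

Derivation:
Bit 0: prefix='0' -> emit 'g', reset
Bit 1: prefix='1' (no match yet)
Bit 2: prefix='11' -> emit 'l', reset
Bit 3: prefix='1' (no match yet)
Bit 4: prefix='10' (no match yet)
Bit 5: prefix='100' -> emit 'n', reset
Bit 6: prefix='0' -> emit 'g', reset
Bit 7: prefix='1' (no match yet)
Bit 8: prefix='10' (no match yet)
Bit 9: prefix='100' -> emit 'n', reset
Bit 10: prefix='1' (no match yet)
Bit 11: prefix='11' -> emit 'l', reset
Bit 12: prefix='1' (no match yet)
Bit 13: prefix='10' (no match yet)
Bit 14: prefix='100' -> emit 'n', reset
Bit 15: prefix='1' (no match yet)
Bit 16: prefix='10' (no match yet)
Bit 17: prefix='101' -> emit 'c', reset
Bit 18: prefix='1' (no match yet)
Bit 19: prefix='10' (no match yet)
Bit 20: prefix='101' -> emit 'c', reset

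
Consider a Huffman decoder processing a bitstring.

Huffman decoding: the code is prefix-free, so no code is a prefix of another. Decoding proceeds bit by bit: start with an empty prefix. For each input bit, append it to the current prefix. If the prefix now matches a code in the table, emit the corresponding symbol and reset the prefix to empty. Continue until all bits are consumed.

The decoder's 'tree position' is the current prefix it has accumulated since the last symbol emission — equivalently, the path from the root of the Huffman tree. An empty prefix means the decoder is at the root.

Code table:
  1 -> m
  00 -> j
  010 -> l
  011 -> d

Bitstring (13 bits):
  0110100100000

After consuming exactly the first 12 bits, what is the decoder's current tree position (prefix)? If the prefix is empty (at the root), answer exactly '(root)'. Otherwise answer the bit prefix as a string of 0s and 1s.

Answer: 0

Derivation:
Bit 0: prefix='0' (no match yet)
Bit 1: prefix='01' (no match yet)
Bit 2: prefix='011' -> emit 'd', reset
Bit 3: prefix='0' (no match yet)
Bit 4: prefix='01' (no match yet)
Bit 5: prefix='010' -> emit 'l', reset
Bit 6: prefix='0' (no match yet)
Bit 7: prefix='01' (no match yet)
Bit 8: prefix='010' -> emit 'l', reset
Bit 9: prefix='0' (no match yet)
Bit 10: prefix='00' -> emit 'j', reset
Bit 11: prefix='0' (no match yet)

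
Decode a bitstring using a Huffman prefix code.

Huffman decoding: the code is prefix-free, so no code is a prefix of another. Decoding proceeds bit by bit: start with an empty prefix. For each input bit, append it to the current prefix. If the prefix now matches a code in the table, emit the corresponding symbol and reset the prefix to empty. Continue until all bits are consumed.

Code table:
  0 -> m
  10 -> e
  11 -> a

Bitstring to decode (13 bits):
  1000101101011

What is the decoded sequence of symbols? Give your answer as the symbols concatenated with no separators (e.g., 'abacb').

Answer: emmeamea

Derivation:
Bit 0: prefix='1' (no match yet)
Bit 1: prefix='10' -> emit 'e', reset
Bit 2: prefix='0' -> emit 'm', reset
Bit 3: prefix='0' -> emit 'm', reset
Bit 4: prefix='1' (no match yet)
Bit 5: prefix='10' -> emit 'e', reset
Bit 6: prefix='1' (no match yet)
Bit 7: prefix='11' -> emit 'a', reset
Bit 8: prefix='0' -> emit 'm', reset
Bit 9: prefix='1' (no match yet)
Bit 10: prefix='10' -> emit 'e', reset
Bit 11: prefix='1' (no match yet)
Bit 12: prefix='11' -> emit 'a', reset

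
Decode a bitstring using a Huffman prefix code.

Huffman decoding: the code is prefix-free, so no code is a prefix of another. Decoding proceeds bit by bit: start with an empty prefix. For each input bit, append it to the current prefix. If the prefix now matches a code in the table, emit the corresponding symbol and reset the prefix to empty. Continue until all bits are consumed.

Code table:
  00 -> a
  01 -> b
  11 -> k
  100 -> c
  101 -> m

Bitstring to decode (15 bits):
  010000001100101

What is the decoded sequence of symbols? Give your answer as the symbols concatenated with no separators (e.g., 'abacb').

Answer: baaakam

Derivation:
Bit 0: prefix='0' (no match yet)
Bit 1: prefix='01' -> emit 'b', reset
Bit 2: prefix='0' (no match yet)
Bit 3: prefix='00' -> emit 'a', reset
Bit 4: prefix='0' (no match yet)
Bit 5: prefix='00' -> emit 'a', reset
Bit 6: prefix='0' (no match yet)
Bit 7: prefix='00' -> emit 'a', reset
Bit 8: prefix='1' (no match yet)
Bit 9: prefix='11' -> emit 'k', reset
Bit 10: prefix='0' (no match yet)
Bit 11: prefix='00' -> emit 'a', reset
Bit 12: prefix='1' (no match yet)
Bit 13: prefix='10' (no match yet)
Bit 14: prefix='101' -> emit 'm', reset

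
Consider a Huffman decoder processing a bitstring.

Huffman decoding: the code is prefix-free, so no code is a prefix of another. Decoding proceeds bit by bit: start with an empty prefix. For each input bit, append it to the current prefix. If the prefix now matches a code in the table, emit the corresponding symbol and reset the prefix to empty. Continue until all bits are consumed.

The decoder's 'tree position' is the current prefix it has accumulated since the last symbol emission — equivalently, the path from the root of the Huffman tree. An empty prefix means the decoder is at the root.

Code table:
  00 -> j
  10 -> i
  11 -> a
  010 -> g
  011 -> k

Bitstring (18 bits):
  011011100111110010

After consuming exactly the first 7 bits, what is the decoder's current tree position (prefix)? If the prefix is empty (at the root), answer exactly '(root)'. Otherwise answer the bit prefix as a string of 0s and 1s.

Bit 0: prefix='0' (no match yet)
Bit 1: prefix='01' (no match yet)
Bit 2: prefix='011' -> emit 'k', reset
Bit 3: prefix='0' (no match yet)
Bit 4: prefix='01' (no match yet)
Bit 5: prefix='011' -> emit 'k', reset
Bit 6: prefix='1' (no match yet)

Answer: 1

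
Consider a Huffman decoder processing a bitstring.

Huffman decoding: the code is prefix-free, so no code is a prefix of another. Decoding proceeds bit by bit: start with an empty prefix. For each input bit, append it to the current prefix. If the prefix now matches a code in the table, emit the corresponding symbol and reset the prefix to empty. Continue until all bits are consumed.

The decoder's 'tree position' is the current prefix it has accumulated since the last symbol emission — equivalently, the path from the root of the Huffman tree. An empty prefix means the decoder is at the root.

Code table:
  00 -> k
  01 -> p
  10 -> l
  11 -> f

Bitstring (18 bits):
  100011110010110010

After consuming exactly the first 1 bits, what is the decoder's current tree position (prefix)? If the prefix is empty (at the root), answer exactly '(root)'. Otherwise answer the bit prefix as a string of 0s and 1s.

Answer: 1

Derivation:
Bit 0: prefix='1' (no match yet)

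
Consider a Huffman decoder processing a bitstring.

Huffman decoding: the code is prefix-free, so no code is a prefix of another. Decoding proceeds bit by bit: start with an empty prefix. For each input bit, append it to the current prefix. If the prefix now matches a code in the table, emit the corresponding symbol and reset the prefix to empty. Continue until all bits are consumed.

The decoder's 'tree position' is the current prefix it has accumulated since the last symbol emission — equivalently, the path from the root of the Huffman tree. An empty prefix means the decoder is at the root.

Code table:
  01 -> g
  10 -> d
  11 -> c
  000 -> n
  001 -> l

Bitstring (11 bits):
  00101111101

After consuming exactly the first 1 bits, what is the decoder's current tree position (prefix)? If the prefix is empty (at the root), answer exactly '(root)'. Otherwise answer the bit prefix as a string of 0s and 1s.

Answer: 0

Derivation:
Bit 0: prefix='0' (no match yet)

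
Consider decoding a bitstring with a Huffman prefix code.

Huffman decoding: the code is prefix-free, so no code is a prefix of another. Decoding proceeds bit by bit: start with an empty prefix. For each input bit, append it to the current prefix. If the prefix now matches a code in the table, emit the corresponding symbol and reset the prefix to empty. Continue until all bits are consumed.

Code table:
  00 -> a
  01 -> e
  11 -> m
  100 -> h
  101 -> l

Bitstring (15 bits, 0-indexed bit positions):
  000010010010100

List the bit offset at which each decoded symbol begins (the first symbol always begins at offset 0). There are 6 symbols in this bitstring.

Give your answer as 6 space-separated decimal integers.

Answer: 0 2 4 7 10 13

Derivation:
Bit 0: prefix='0' (no match yet)
Bit 1: prefix='00' -> emit 'a', reset
Bit 2: prefix='0' (no match yet)
Bit 3: prefix='00' -> emit 'a', reset
Bit 4: prefix='1' (no match yet)
Bit 5: prefix='10' (no match yet)
Bit 6: prefix='100' -> emit 'h', reset
Bit 7: prefix='1' (no match yet)
Bit 8: prefix='10' (no match yet)
Bit 9: prefix='100' -> emit 'h', reset
Bit 10: prefix='1' (no match yet)
Bit 11: prefix='10' (no match yet)
Bit 12: prefix='101' -> emit 'l', reset
Bit 13: prefix='0' (no match yet)
Bit 14: prefix='00' -> emit 'a', reset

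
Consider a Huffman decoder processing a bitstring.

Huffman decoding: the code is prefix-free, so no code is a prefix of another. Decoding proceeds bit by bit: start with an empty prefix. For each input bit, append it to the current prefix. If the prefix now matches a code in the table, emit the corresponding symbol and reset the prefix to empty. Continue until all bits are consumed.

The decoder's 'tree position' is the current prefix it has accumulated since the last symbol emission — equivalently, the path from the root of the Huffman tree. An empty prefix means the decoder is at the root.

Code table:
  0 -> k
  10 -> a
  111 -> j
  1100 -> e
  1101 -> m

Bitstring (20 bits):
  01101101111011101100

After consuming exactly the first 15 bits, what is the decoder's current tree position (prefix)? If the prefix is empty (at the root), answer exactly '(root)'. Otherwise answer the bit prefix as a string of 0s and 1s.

Answer: (root)

Derivation:
Bit 0: prefix='0' -> emit 'k', reset
Bit 1: prefix='1' (no match yet)
Bit 2: prefix='11' (no match yet)
Bit 3: prefix='110' (no match yet)
Bit 4: prefix='1101' -> emit 'm', reset
Bit 5: prefix='1' (no match yet)
Bit 6: prefix='10' -> emit 'a', reset
Bit 7: prefix='1' (no match yet)
Bit 8: prefix='11' (no match yet)
Bit 9: prefix='111' -> emit 'j', reset
Bit 10: prefix='1' (no match yet)
Bit 11: prefix='10' -> emit 'a', reset
Bit 12: prefix='1' (no match yet)
Bit 13: prefix='11' (no match yet)
Bit 14: prefix='111' -> emit 'j', reset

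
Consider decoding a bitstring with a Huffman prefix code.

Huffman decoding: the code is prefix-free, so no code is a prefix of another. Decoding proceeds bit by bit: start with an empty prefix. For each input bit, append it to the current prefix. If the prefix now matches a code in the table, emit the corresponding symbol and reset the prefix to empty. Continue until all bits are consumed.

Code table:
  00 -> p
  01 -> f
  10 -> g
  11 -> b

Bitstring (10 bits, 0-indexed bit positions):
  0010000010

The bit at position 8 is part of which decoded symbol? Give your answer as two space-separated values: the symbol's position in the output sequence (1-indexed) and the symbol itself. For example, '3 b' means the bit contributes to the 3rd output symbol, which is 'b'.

Bit 0: prefix='0' (no match yet)
Bit 1: prefix='00' -> emit 'p', reset
Bit 2: prefix='1' (no match yet)
Bit 3: prefix='10' -> emit 'g', reset
Bit 4: prefix='0' (no match yet)
Bit 5: prefix='00' -> emit 'p', reset
Bit 6: prefix='0' (no match yet)
Bit 7: prefix='00' -> emit 'p', reset
Bit 8: prefix='1' (no match yet)
Bit 9: prefix='10' -> emit 'g', reset

Answer: 5 g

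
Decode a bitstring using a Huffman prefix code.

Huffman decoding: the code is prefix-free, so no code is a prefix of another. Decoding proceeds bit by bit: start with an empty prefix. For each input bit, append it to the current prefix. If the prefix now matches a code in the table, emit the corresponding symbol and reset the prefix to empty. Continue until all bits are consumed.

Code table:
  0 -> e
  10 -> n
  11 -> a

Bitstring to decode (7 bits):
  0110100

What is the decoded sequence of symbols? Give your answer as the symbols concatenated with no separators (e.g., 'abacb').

Bit 0: prefix='0' -> emit 'e', reset
Bit 1: prefix='1' (no match yet)
Bit 2: prefix='11' -> emit 'a', reset
Bit 3: prefix='0' -> emit 'e', reset
Bit 4: prefix='1' (no match yet)
Bit 5: prefix='10' -> emit 'n', reset
Bit 6: prefix='0' -> emit 'e', reset

Answer: eaene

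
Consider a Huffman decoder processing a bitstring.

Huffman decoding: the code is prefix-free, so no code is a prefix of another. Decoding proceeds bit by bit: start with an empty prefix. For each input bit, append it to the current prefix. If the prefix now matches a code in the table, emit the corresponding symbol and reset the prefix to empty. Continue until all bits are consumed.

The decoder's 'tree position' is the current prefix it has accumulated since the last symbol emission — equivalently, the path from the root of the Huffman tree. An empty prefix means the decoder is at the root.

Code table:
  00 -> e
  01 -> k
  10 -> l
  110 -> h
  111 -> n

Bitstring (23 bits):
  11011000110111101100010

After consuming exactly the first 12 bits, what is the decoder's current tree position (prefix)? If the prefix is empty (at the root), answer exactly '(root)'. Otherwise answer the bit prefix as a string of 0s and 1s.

Answer: 1

Derivation:
Bit 0: prefix='1' (no match yet)
Bit 1: prefix='11' (no match yet)
Bit 2: prefix='110' -> emit 'h', reset
Bit 3: prefix='1' (no match yet)
Bit 4: prefix='11' (no match yet)
Bit 5: prefix='110' -> emit 'h', reset
Bit 6: prefix='0' (no match yet)
Bit 7: prefix='00' -> emit 'e', reset
Bit 8: prefix='1' (no match yet)
Bit 9: prefix='11' (no match yet)
Bit 10: prefix='110' -> emit 'h', reset
Bit 11: prefix='1' (no match yet)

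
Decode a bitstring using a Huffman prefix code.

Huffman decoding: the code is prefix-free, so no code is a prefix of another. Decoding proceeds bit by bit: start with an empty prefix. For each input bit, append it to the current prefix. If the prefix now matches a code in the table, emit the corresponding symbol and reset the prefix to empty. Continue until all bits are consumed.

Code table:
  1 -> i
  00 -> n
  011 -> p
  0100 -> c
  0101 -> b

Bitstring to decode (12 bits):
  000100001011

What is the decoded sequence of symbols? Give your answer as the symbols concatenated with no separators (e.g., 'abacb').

Answer: ncnip

Derivation:
Bit 0: prefix='0' (no match yet)
Bit 1: prefix='00' -> emit 'n', reset
Bit 2: prefix='0' (no match yet)
Bit 3: prefix='01' (no match yet)
Bit 4: prefix='010' (no match yet)
Bit 5: prefix='0100' -> emit 'c', reset
Bit 6: prefix='0' (no match yet)
Bit 7: prefix='00' -> emit 'n', reset
Bit 8: prefix='1' -> emit 'i', reset
Bit 9: prefix='0' (no match yet)
Bit 10: prefix='01' (no match yet)
Bit 11: prefix='011' -> emit 'p', reset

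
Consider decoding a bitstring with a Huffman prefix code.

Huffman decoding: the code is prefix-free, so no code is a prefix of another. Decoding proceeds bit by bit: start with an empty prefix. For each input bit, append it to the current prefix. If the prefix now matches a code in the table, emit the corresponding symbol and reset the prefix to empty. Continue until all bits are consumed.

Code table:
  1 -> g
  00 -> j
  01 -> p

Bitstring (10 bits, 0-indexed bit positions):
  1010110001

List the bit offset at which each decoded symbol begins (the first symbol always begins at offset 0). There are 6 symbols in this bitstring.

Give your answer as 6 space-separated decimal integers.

Answer: 0 1 3 5 6 8

Derivation:
Bit 0: prefix='1' -> emit 'g', reset
Bit 1: prefix='0' (no match yet)
Bit 2: prefix='01' -> emit 'p', reset
Bit 3: prefix='0' (no match yet)
Bit 4: prefix='01' -> emit 'p', reset
Bit 5: prefix='1' -> emit 'g', reset
Bit 6: prefix='0' (no match yet)
Bit 7: prefix='00' -> emit 'j', reset
Bit 8: prefix='0' (no match yet)
Bit 9: prefix='01' -> emit 'p', reset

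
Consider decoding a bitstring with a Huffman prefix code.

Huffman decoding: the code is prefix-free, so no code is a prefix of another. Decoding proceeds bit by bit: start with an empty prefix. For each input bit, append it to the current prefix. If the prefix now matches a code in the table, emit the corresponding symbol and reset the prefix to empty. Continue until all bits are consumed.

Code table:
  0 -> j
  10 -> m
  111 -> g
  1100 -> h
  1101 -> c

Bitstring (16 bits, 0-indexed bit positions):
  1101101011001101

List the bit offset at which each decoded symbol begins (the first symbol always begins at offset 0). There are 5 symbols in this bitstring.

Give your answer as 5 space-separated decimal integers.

Bit 0: prefix='1' (no match yet)
Bit 1: prefix='11' (no match yet)
Bit 2: prefix='110' (no match yet)
Bit 3: prefix='1101' -> emit 'c', reset
Bit 4: prefix='1' (no match yet)
Bit 5: prefix='10' -> emit 'm', reset
Bit 6: prefix='1' (no match yet)
Bit 7: prefix='10' -> emit 'm', reset
Bit 8: prefix='1' (no match yet)
Bit 9: prefix='11' (no match yet)
Bit 10: prefix='110' (no match yet)
Bit 11: prefix='1100' -> emit 'h', reset
Bit 12: prefix='1' (no match yet)
Bit 13: prefix='11' (no match yet)
Bit 14: prefix='110' (no match yet)
Bit 15: prefix='1101' -> emit 'c', reset

Answer: 0 4 6 8 12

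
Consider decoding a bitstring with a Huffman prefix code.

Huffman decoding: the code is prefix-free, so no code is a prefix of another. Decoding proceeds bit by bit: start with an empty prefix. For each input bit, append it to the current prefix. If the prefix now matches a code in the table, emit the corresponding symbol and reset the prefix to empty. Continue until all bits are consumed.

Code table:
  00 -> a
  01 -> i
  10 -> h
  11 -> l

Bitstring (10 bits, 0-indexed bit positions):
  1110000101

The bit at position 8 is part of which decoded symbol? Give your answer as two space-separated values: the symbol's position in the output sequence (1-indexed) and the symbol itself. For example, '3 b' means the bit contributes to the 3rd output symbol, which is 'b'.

Answer: 5 i

Derivation:
Bit 0: prefix='1' (no match yet)
Bit 1: prefix='11' -> emit 'l', reset
Bit 2: prefix='1' (no match yet)
Bit 3: prefix='10' -> emit 'h', reset
Bit 4: prefix='0' (no match yet)
Bit 5: prefix='00' -> emit 'a', reset
Bit 6: prefix='0' (no match yet)
Bit 7: prefix='01' -> emit 'i', reset
Bit 8: prefix='0' (no match yet)
Bit 9: prefix='01' -> emit 'i', reset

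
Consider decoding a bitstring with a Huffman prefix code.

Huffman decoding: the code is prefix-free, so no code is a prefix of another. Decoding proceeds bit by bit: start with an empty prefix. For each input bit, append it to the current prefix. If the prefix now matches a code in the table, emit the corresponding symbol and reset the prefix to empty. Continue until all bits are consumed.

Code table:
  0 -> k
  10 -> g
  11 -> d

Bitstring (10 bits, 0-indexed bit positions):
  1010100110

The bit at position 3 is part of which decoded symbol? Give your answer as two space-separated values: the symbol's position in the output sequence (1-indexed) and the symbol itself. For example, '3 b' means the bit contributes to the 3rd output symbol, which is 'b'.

Bit 0: prefix='1' (no match yet)
Bit 1: prefix='10' -> emit 'g', reset
Bit 2: prefix='1' (no match yet)
Bit 3: prefix='10' -> emit 'g', reset
Bit 4: prefix='1' (no match yet)
Bit 5: prefix='10' -> emit 'g', reset
Bit 6: prefix='0' -> emit 'k', reset
Bit 7: prefix='1' (no match yet)

Answer: 2 g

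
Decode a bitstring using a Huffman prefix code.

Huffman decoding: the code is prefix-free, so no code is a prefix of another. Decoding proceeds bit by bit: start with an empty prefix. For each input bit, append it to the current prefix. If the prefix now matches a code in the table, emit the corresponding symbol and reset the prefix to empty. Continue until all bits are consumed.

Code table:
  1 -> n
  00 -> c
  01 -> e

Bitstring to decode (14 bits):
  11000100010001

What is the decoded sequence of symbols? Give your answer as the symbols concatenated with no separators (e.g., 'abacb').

Bit 0: prefix='1' -> emit 'n', reset
Bit 1: prefix='1' -> emit 'n', reset
Bit 2: prefix='0' (no match yet)
Bit 3: prefix='00' -> emit 'c', reset
Bit 4: prefix='0' (no match yet)
Bit 5: prefix='01' -> emit 'e', reset
Bit 6: prefix='0' (no match yet)
Bit 7: prefix='00' -> emit 'c', reset
Bit 8: prefix='0' (no match yet)
Bit 9: prefix='01' -> emit 'e', reset
Bit 10: prefix='0' (no match yet)
Bit 11: prefix='00' -> emit 'c', reset
Bit 12: prefix='0' (no match yet)
Bit 13: prefix='01' -> emit 'e', reset

Answer: nncecece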